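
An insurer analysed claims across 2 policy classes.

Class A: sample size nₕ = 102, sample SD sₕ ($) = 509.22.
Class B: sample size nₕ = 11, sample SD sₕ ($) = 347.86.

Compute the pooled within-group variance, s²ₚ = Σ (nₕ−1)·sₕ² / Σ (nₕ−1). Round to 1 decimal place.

Degrees of freedom: 101 + 10 = 111.
Σ(nₕ−1)sₕ² = 101·259305.0084 + 10·121006.5796 = 27399871.6444.
s²ₚ = 27399871.6444 / 111 = 246845.690... → 246845.7.

246845.7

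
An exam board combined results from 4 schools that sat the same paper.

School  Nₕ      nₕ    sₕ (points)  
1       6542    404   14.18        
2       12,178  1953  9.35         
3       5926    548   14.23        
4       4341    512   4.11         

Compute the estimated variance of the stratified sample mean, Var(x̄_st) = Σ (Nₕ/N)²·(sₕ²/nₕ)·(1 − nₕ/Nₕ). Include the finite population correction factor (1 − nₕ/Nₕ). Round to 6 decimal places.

0.045087

N = 28987; Wₕ = Nₕ/N.
school 1: (6542/28987)²·14.18²/404·(1 − 404/6542) = 0.023784936
school 2: (12178/28987)²·9.35²/1953·(1 − 1953/12178) = 0.006633668
school 3: (5926/28987)²·14.23²/548·(1 − 548/5926) = 0.014015389
school 4: (4341/28987)²·4.11²/512·(1 − 512/4341) = 0.000652653
Sum = 0.045086645 → 0.045087.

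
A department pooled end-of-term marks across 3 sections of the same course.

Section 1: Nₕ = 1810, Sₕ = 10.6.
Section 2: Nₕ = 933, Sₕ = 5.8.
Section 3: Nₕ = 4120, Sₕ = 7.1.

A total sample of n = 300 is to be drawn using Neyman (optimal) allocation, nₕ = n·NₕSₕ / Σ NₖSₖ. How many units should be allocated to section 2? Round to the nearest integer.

1: NₕSₕ = 1810·10.6 = 19186
2: NₕSₕ = 933·5.8 = 5411.4
3: NₕSₕ = 4120·7.1 = 29252
Σ NₕSₕ = 53849.4.
n_2 = 300·5411.4/53849.4 = 30.147... → 30.

30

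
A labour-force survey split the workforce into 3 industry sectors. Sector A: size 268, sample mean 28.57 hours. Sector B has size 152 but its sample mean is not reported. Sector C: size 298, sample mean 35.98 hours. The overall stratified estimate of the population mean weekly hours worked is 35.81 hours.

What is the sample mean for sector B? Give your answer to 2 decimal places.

Σ Nₕx̄ₕ = N·μ, so 152·x̄_B = 718·35.81 − (268·28.57 + 298·35.98).
= 25711.58 − 18378.8 = 7332.78.
x̄_B = 7332.78 / 152 = 48.2420... → 48.24.

48.24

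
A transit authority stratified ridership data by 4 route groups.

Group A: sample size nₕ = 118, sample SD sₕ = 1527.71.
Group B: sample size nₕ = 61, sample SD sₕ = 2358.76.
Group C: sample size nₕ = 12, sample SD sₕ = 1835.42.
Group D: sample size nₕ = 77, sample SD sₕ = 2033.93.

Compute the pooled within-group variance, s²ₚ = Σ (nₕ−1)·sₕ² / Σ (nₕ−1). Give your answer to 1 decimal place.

3630112.2

Degrees of freedom: 117 + 60 + 11 + 76 = 264.
Σ(nₕ−1)sₕ² = 117·2333897.8441 + 60·5563748.7376 + 11·3368766.5764 + 76·4136871.2449 = 958349618.9685.
s²ₚ = 958349618.9685 / 264 = 3630112.193... → 3630112.2.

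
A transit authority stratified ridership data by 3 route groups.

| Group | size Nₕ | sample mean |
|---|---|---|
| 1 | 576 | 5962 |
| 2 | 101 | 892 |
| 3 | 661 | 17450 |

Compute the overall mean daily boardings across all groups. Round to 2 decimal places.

11254.60

x̄_st = (Σ Nₕx̄ₕ) / (Σ Nₕ) = (576·5962 + 101·892 + 661·17450) / 1338
= 15058654 / 1338 = 11254.5994... → 11254.60.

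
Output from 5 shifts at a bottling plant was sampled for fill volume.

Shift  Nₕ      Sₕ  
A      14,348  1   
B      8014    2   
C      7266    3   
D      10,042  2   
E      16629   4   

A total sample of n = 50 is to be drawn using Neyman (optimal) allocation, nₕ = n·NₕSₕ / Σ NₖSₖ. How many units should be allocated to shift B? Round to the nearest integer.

6

A: NₕSₕ = 14348·1 = 14348
B: NₕSₕ = 8014·2 = 16028
C: NₕSₕ = 7266·3 = 21798
D: NₕSₕ = 10042·2 = 20084
E: NₕSₕ = 16629·4 = 66516
Σ NₕSₕ = 138774.
n_B = 50·16028/138774 = 5.775... → 6.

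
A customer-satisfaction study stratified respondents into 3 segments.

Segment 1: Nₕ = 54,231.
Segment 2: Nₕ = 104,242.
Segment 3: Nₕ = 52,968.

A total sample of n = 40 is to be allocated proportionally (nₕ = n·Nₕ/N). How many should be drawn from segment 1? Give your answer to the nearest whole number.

N = 54231 + 104242 + 52968 = 211441.
n_1 = 40·54231/211441 = 10.259... → 10.

10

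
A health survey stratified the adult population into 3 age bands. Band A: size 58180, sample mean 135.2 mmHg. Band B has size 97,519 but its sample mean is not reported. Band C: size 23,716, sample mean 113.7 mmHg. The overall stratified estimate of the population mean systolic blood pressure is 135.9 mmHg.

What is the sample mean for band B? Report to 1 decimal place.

N = 58180 + 97519 + 23716 = 179415.
Overall total = μ·N = 135.9·179415 = 24382498.5.
Subtract the known strata: 58180·135.2 + 23716·113.7 = 10562445.2.
Remaining total for band B: 24382498.5 − 10562445.2 = 13820053.3.
Divide by its size: 13820053.3 / 97519 = 141.717... → 141.7.

141.7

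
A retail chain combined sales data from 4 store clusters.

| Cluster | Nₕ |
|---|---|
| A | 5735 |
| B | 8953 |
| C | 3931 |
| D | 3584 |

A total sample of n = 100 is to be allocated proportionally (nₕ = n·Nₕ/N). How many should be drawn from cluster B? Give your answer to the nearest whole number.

Share of cluster B = 8953/22203 = 0.40323.
Allocate 100 × 0.40323 = 40.323... → 40.

40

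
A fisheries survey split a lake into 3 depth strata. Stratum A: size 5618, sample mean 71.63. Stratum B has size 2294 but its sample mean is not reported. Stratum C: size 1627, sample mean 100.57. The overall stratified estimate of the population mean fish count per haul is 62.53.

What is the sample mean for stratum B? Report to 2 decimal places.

N = 5618 + 2294 + 1627 = 9539.
Overall total = μ·N = 62.53·9539 = 596473.67.
Subtract the known strata: 5618·71.63 + 1627·100.57 = 566044.73.
Remaining total for stratum B: 596473.67 − 566044.73 = 30428.94.
Divide by its size: 30428.94 / 2294 = 13.2646... → 13.26.

13.26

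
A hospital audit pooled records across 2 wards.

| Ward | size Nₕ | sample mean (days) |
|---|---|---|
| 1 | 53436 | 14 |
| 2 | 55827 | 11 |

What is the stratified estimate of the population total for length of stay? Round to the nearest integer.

1362201

1: 53436·14 = 748104
2: 55827·11 = 614097
τ̂ = Σ Nₕx̄ₕ = 1362201.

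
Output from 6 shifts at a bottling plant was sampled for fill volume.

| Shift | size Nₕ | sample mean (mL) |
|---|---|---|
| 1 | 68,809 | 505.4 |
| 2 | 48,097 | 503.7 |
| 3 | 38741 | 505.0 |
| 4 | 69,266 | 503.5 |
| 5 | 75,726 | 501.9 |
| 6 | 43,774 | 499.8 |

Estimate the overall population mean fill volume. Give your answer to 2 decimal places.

N = 68809 + 48097 + 38741 + 69266 + 75726 + 43774 = 344413.
Weight each subgroup mean by Nₕ/N and sum.
Σ Nₕx̄ₕ = 68809·505.4 + 48097·503.7 + 38741·505.0 + 69266·503.5 + 75726·501.9 + 43774·499.8 = 34776068.6 + 24226458.9 + 19564205 + 34875431 + 38006879.4 + 21878245.2 = 173327288.1.
Divide by N: 173327288.1 / 344413 = 503.2542... → 503.25.

503.25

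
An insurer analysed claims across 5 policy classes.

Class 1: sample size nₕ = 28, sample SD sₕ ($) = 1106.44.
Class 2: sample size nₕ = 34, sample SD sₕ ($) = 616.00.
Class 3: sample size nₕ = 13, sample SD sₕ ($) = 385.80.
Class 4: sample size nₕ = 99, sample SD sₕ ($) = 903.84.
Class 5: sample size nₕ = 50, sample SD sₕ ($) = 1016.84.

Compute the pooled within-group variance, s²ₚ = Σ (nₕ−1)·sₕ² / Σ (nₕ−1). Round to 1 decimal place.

813172.8

1: (28−1)·1106.44² = 27·1224209.4736 = 33053655.7872
2: (34−1)·616.00² = 33·379456 = 12522048
3: (13−1)·385.80² = 12·148841.64 = 1786099.68
4: (99−1)·903.84² = 98·816926.7456 = 80058821.0688
5: (50−1)·1016.84² = 49·1033963.5856 = 50664215.6944
Numerator = 178084840.2304; denominator = Σ(nₕ−1) = 219.
s²ₚ = 178084840.2304/219 = 813172.786... → 813172.8.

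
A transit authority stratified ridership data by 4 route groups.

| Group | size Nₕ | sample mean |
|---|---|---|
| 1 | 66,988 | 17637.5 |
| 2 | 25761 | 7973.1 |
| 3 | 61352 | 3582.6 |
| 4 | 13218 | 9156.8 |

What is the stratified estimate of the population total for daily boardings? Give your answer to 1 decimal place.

1727730136.7

1: 66988·17637.5 = 1181500850
2: 25761·7973.1 = 205395029.1
3: 61352·3582.6 = 219799675.2
4: 13218·9156.8 = 121034582.4
τ̂ = Σ Nₕx̄ₕ = 1727730136.7.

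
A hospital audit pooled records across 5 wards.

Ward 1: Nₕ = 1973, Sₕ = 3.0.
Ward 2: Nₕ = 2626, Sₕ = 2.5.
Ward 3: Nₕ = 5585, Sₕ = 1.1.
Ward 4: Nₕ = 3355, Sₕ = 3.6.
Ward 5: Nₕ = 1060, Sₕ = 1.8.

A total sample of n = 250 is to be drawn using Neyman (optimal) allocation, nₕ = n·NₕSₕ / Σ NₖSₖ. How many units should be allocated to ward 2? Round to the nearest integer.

1: NₕSₕ = 1973·3.0 = 5919
2: NₕSₕ = 2626·2.5 = 6565
3: NₕSₕ = 5585·1.1 = 6143.5
4: NₕSₕ = 3355·3.6 = 12078
5: NₕSₕ = 1060·1.8 = 1908
Σ NₕSₕ = 32613.5.
n_2 = 250·6565/32613.5 = 50.324... → 50.

50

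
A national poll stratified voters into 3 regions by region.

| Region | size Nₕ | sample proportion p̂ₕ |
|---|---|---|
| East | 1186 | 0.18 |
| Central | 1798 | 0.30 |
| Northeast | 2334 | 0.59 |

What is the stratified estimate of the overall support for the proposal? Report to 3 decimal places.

N = 1186 + 1798 + 2334 = 5318.
Overall proportion = Σ (Nₕ/N)·p̂ₕ.
Σ Nₕp̂ₕ = 213.48 + 539.4 + 1377.06 = 2129.94.
2129.94 / 5318 = 0.40052... → 0.401.

0.401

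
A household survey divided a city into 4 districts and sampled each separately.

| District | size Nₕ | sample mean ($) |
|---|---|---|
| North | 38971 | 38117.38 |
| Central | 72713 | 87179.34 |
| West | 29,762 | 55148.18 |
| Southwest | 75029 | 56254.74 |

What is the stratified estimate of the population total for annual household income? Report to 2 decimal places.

Estimate total by summing Nₕ·x̄ₕ over strata.
38971·38117.38 + 72713·87179.34 + 29762·55148.18 + 75029·56254.74 = 1485472415.98 + 6339071349.42 + 1641320133.16 + 4220736887.46 = 13686600786.02.

13686600786.02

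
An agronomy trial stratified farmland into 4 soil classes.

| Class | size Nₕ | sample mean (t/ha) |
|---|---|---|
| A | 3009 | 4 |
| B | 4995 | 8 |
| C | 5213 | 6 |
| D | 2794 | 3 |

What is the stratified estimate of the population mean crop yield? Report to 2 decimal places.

5.72

N = 16011; weights Wₕ = Nₕ/N = (0.1879, 0.3120, 0.3256, 0.1745).
x̄_st = Σ Wₕ·x̄ₕ = 0.1879·4 + 0.3120·8 + 0.3256·6 + 0.1745·3 ≈ 5.7246...
→ 5.72.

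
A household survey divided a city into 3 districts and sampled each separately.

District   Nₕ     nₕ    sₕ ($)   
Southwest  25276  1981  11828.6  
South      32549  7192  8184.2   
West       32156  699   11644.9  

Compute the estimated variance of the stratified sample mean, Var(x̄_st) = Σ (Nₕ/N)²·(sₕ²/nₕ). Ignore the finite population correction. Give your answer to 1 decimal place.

N = 89981. Term for each stratum: Wₕ²sₕ²/nₕ.
Var(x̄_st) = 5573.1057 + 1218.6429 + 24775.1767 = 31566.9253 → 31566.9.

31566.9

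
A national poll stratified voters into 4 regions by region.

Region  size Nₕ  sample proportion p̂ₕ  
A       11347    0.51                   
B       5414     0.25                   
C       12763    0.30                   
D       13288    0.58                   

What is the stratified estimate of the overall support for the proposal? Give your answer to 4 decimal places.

Wₕ = Nₕ/N with N = 42812: 0.2650, 0.1265, 0.2981, 0.3104.
p̂_st = 0.2650·0.51 + 0.1265·0.25 + 0.2981·0.30 + 0.3104·0.58 ≈ 0.436242... → 0.4362.

0.4362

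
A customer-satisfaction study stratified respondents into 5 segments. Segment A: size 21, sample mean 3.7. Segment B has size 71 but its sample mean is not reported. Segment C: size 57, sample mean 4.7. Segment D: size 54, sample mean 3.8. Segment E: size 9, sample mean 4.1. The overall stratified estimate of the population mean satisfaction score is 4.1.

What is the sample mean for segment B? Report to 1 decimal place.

4.0

Σ Nₕx̄ₕ = N·μ, so 71·x̄_B = 212·4.1 − (21·3.7 + 57·4.7 + 54·3.8 + 9·4.1).
= 869.2 − 587.7 = 281.5.
x̄_B = 281.5 / 71 = 3.965... → 4.0.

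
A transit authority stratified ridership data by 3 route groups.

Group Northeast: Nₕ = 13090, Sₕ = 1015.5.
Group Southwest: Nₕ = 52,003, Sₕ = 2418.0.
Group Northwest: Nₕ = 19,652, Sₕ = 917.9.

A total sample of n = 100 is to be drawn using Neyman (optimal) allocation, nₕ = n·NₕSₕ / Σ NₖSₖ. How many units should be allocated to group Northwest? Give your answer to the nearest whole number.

11

Σ NₕSₕ = 13090·1015.5 + 52003·2418.0 + 19652·917.9 = 157074719.8.
Share for Northwest: 18038570.8/157074719.8 = 0.11484.
n_Northwest = 100 × 0.11484 = 11.484... → 11.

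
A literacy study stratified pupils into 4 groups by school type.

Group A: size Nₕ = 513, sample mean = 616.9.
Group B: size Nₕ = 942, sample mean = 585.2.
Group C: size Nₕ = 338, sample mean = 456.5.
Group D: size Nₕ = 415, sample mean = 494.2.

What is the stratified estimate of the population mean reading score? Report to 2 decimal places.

N = 2208; weights Wₕ = Nₕ/N = (0.2323, 0.4266, 0.1531, 0.1880).
x̄_st = Σ Wₕ·x̄ₕ = 0.2323·616.9 + 0.4266·585.2 + 0.1531·456.5 + 0.1880·494.2 ≈ 555.7600...
→ 555.76.

555.76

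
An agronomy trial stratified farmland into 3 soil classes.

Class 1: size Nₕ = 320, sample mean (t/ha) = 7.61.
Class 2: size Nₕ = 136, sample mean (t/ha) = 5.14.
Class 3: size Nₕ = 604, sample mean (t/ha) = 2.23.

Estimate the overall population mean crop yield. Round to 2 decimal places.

N = 1060; weights Wₕ = Nₕ/N = (0.3019, 0.1283, 0.5698).
x̄_st = Σ Wₕ·x̄ₕ = 0.3019·7.61 + 0.1283·5.14 + 0.5698·2.23 ≈ 4.2275...
→ 4.23.

4.23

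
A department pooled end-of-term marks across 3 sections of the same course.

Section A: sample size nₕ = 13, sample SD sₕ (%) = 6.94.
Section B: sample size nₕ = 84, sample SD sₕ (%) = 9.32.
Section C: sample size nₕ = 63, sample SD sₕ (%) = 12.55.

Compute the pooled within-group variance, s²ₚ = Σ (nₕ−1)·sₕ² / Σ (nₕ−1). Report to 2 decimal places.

A: (13−1)·6.94² = 12·48.1636 = 577.9632
B: (84−1)·9.32² = 83·86.8624 = 7209.5792
C: (63−1)·12.55² = 62·157.5025 = 9765.155
Numerator = 17552.6974; denominator = Σ(nₕ−1) = 157.
s²ₚ = 17552.6974/157 = 111.8006... → 111.80.

111.80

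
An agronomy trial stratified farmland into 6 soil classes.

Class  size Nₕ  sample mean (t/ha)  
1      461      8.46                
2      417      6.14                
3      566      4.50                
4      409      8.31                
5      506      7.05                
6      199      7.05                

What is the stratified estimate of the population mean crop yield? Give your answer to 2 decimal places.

x̄_st = (Σ Nₕx̄ₕ) / (Σ Nₕ) = (461·8.46 + 417·6.14 + 566·4.50 + 409·8.31 + 506·7.05 + 199·7.05) / 2558
= 17376.48 / 2558 = 6.7930... → 6.79.

6.79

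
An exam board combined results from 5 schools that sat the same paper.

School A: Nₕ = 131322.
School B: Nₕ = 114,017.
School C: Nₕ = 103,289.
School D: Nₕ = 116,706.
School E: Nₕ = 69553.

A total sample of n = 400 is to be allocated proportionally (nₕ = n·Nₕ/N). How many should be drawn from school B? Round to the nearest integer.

N = 131322 + 114017 + 103289 + 116706 + 69553 = 534887.
n_B = 400·114017/534887 = 85.264... → 85.

85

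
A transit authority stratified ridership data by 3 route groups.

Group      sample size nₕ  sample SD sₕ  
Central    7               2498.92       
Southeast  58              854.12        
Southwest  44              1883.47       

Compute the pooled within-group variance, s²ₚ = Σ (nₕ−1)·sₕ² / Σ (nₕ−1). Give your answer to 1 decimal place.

Central: (7−1)·2498.92² = 6·6244601.1664 = 37467606.9984
Southeast: (58−1)·854.12² = 57·729520.9744 = 41582695.5408
Southwest: (44−1)·1883.47² = 43·3547459.2409 = 152540747.3587
Numerator = 231591049.8979; denominator = Σ(nₕ−1) = 106.
s²ₚ = 231591049.8979/106 = 2184821.225... → 2184821.2.

2184821.2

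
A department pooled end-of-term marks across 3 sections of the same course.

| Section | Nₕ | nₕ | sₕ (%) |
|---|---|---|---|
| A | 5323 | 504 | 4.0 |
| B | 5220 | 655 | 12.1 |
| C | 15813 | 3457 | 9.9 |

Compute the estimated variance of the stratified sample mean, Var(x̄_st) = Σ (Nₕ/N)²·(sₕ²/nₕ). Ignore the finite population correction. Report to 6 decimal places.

0.020269

N = 26356; Wₕ = Nₕ/N.
section A: (5323/26356)²·4.0²/504 = 0.001294921
section B: (5220/26356)²·12.1²/655 = 0.008768220
section C: (15813/26356)²·9.9²/3457 = 0.010205647
Sum = 0.020268789 → 0.020269.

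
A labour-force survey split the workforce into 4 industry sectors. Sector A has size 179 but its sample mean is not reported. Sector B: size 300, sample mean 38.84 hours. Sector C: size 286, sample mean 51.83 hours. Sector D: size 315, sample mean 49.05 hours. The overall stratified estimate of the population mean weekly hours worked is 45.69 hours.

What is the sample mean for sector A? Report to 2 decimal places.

41.45

N = 179 + 300 + 286 + 315 = 1080.
Overall total = μ·N = 45.69·1080 = 49345.2.
Subtract the known strata: 300·38.84 + 286·51.83 + 315·49.05 = 41926.13.
Remaining total for sector A: 49345.2 − 41926.13 = 7419.07.
Divide by its size: 7419.07 / 179 = 41.4473... → 41.45.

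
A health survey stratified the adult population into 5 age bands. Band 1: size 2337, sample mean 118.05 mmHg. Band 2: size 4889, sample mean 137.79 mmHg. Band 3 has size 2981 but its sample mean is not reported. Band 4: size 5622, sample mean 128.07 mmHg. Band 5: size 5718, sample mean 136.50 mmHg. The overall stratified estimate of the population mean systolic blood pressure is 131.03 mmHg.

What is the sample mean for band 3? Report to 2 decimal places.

125.21

N = 2337 + 4889 + 2981 + 5622 + 5718 = 21547.
Overall total = μ·N = 131.03·21547 = 2823303.41.
Subtract the known strata: 2337·118.05 + 4889·137.79 + 5622·128.07 + 5718·136.50 = 2450054.7.
Remaining total for band 3: 2823303.41 − 2450054.7 = 373248.71.
Divide by its size: 373248.71 / 2981 = 125.2092... → 125.21.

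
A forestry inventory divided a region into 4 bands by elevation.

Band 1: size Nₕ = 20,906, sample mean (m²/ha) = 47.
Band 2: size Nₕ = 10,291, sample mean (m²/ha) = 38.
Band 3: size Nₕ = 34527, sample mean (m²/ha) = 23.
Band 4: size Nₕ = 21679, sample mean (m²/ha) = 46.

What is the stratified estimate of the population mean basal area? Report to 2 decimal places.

36.21

N = 20906 + 10291 + 34527 + 21679 = 87403.
The stratified mean weights each stratum mean by its population share Nₕ/N.
Σ Nₕx̄ₕ = 20906·47 + 10291·38 + 34527·23 + 21679·46 = 982582 + 391058 + 794121 + 997234 = 3164995.
Divide by N: 3164995 / 87403 = 36.2115... → 36.21.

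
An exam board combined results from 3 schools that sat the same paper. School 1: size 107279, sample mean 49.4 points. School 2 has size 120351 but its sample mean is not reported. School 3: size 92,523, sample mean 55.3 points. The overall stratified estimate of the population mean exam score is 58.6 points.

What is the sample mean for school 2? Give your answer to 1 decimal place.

Σ Nₕx̄ₕ = N·μ, so 120351·x̄_2 = 320153·58.6 − (107279·49.4 + 92523·55.3).
= 18760965.8 − 10416104.5 = 8344861.3.
x̄_2 = 8344861.3 / 120351 = 69.338... → 69.3.

69.3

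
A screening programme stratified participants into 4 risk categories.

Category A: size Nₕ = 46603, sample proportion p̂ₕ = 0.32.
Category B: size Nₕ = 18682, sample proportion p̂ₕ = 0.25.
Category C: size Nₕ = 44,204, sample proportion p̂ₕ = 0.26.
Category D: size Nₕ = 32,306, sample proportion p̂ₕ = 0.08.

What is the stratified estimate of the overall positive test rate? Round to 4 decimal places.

N = 46603 + 18682 + 44204 + 32306 = 141795.
Overall proportion = Σ (Nₕ/N)·p̂ₕ.
Σ Nₕp̂ₕ = 14912.96 + 4670.5 + 11493.04 + 2584.48 = 33660.98.
33660.98 / 141795 = 0.237392... → 0.2374.

0.2374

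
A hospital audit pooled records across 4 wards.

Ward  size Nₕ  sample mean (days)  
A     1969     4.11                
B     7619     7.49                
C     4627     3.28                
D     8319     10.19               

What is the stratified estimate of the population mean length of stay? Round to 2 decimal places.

N = 22534; weights Wₕ = Nₕ/N = (0.0874, 0.3381, 0.2053, 0.3692).
x̄_st = Σ Wₕ·x̄ₕ = 0.0874·4.11 + 0.3381·7.49 + 0.2053·3.28 + 0.3692·10.19 ≈ 7.3270...
→ 7.33.

7.33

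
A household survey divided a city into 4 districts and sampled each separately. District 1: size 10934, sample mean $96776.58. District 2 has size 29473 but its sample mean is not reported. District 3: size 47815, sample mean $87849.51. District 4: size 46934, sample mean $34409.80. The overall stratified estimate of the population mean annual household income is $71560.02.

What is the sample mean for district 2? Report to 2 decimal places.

94937.64

N = 10934 + 29473 + 47815 + 46934 = 135156.
Overall total = μ·N = 71560.02·135156 = 9671766063.12.
Subtract the known strata: 10934·96776.58 + 47815·87849.51 + 46934·34409.80 = 6873668999.57.
Remaining total for district 2: 9671766063.12 − 6873668999.57 = 2798097063.55.
Divide by its size: 2798097063.55 / 29473 = 94937.6400... → 94937.64.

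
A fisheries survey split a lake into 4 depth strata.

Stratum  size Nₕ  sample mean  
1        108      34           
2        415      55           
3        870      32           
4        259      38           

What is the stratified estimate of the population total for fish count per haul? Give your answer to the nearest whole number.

Population total = Σ Nₕ·x̄ₕ (each stratum's size times its mean).
108·34 + 415·55 + 870·32 + 259·38 = 3672 + 22825 + 27840 + 9842 = 64179.

64179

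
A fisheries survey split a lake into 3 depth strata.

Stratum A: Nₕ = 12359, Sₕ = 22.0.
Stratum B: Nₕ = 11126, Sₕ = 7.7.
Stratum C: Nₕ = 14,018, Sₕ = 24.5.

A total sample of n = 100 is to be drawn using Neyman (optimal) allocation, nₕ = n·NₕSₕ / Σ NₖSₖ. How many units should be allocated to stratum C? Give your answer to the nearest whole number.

49

Σ NₕSₕ = 12359·22.0 + 11126·7.7 + 14018·24.5 = 701009.2.
Share for C: 343441/701009.2 = 0.48992.
n_C = 100 × 0.48992 = 48.992... → 49.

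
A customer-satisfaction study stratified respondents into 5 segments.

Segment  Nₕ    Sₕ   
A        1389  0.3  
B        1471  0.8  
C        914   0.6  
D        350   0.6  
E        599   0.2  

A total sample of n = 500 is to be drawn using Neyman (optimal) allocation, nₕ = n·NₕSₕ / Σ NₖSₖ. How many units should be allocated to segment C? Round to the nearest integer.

111

A: NₕSₕ = 1389·0.3 = 416.7
B: NₕSₕ = 1471·0.8 = 1176.8
C: NₕSₕ = 914·0.6 = 548.4
D: NₕSₕ = 350·0.6 = 210
E: NₕSₕ = 599·0.2 = 119.8
Σ NₕSₕ = 2471.7.
n_C = 500·548.4/2471.7 = 110.936... → 111.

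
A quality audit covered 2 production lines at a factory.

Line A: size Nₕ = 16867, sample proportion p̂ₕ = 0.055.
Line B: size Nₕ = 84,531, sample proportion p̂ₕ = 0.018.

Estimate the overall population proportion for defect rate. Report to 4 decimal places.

0.0242

Wₕ = Nₕ/N with N = 101398: 0.1663, 0.8337.
p̂_st = 0.1663·0.055 + 0.8337·0.018 ≈ 0.024155... → 0.0242.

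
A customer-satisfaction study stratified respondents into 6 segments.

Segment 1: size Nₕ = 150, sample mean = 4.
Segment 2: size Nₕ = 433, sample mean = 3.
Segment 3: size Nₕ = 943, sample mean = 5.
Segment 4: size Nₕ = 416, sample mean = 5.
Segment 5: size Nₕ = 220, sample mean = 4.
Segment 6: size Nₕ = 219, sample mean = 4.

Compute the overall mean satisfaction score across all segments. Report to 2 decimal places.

N = 2381; weights Wₕ = Nₕ/N = (0.0630, 0.1819, 0.3961, 0.1747, 0.0924, 0.0920).
x̄_st = Σ Wₕ·x̄ₕ = 0.0630·4 + 0.1819·3 + 0.3961·5 + 0.1747·5 + 0.0924·4 + 0.0920·4 ≈ 4.3889...
→ 4.39.

4.39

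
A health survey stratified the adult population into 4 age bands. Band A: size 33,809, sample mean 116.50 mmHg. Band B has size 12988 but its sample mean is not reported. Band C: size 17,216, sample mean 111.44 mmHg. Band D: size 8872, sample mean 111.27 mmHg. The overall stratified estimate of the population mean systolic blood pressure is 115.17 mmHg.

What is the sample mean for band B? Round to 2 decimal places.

119.32

Σ Nₕx̄ₕ = N·μ, so 12988·x̄_B = 72885·115.17 − (33809·116.50 + 17216·111.44 + 8872·111.27).
= 8394165.45 − 6844486.98 = 1549678.47.
x̄_B = 1549678.47 / 12988 = 119.3162... → 119.32.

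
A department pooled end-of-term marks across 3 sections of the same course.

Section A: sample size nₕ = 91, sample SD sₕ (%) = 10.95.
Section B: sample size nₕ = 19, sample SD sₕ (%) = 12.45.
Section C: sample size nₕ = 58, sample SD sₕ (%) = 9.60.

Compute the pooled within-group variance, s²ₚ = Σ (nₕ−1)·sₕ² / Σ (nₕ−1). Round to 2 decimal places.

Degrees of freedom: 90 + 18 + 57 = 165.
Σ(nₕ−1)sₕ² = 90·119.9025 + 18·155.0025 + 57·92.16 = 18834.39.
s²ₚ = 18834.39 / 165 = 114.1478... → 114.15.

114.15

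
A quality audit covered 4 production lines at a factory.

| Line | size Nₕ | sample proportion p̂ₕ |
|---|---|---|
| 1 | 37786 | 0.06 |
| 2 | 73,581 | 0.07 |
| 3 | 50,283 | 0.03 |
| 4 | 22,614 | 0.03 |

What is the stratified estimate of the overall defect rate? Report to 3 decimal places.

Wₕ = Nₕ/N with N = 184264: 0.2051, 0.3993, 0.2729, 0.1227.
p̂_st = 0.2051·0.06 + 0.3993·0.07 + 0.2729·0.03 + 0.1227·0.03 ≈ 0.05212... → 0.052.

0.052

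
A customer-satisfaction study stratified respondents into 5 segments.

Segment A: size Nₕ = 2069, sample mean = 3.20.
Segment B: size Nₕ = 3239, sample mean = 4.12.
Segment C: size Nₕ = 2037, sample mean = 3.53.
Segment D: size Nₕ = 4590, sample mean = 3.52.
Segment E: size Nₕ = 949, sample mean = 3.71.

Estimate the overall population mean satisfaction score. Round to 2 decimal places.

3.64

N = 12884; weights Wₕ = Nₕ/N = (0.1606, 0.2514, 0.1581, 0.3563, 0.0737).
x̄_st = Σ Wₕ·x̄ₕ = 0.1606·3.20 + 0.2514·4.12 + 0.1581·3.53 + 0.3563·3.52 + 0.0737·3.71 ≈ 3.6350...
→ 3.64.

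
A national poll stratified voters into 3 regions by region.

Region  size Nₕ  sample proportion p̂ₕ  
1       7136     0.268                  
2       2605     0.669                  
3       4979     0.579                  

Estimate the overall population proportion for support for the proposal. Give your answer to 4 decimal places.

0.4442

N = 7136 + 2605 + 4979 = 14720.
Overall proportion = Σ (Nₕ/N)·p̂ₕ.
Σ Nₕp̂ₕ = 1912.448 + 1742.745 + 2882.841 = 6538.034.
6538.034 / 14720 = 0.444160... → 0.4442.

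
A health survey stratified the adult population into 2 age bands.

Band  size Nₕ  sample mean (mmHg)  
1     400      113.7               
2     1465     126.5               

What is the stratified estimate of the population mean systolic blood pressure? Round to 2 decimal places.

123.75

x̄_st = (Σ Nₕx̄ₕ) / (Σ Nₕ) = (400·113.7 + 1465·126.5) / 1865
= 230802.5 / 1865 = 123.7547... → 123.75.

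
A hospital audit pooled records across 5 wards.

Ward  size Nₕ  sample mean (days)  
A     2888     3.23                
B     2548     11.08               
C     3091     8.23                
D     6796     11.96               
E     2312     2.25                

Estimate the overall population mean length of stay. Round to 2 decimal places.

N = 17635; weights Wₕ = Nₕ/N = (0.1638, 0.1445, 0.1753, 0.3854, 0.1311).
x̄_st = Σ Wₕ·x̄ₕ = 0.1638·3.23 + 0.1445·11.08 + 0.1753·8.23 + 0.3854·11.96 + 0.1311·2.25 ≈ 8.4764...
→ 8.48.

8.48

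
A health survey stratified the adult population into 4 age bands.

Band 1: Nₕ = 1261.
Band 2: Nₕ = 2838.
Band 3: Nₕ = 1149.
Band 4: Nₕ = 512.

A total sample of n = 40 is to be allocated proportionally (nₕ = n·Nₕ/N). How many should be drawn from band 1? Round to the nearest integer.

Share of band 1 = 1261/5760 = 0.21892.
Allocate 40 × 0.21892 = 8.757... → 9.

9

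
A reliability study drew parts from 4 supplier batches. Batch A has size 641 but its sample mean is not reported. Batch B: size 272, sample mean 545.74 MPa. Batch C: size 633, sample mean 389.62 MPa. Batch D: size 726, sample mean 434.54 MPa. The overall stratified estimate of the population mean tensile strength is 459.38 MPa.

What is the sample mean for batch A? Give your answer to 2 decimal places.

N = 641 + 272 + 633 + 726 = 2272.
Overall total = μ·N = 459.38·2272 = 1043711.36.
Subtract the known strata: 272·545.74 + 633·389.62 + 726·434.54 = 710546.78.
Remaining total for batch A: 1043711.36 − 710546.78 = 333164.58.
Divide by its size: 333164.58 / 641 = 519.7575... → 519.76.

519.76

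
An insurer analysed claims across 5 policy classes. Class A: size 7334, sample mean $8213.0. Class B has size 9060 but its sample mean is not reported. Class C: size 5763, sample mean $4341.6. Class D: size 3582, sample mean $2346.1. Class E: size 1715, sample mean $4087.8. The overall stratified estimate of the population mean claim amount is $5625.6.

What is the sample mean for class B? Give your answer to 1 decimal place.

N = 7334 + 9060 + 5763 + 3582 + 1715 = 27454.
Overall total = μ·N = 5625.6·27454 = 154445222.4.
Subtract the known strata: 7334·8213.0 + 5763·4341.6 + 3582·2346.1 + 1715·4087.8 = 100669090.
Remaining total for class B: 154445222.4 − 100669090 = 53776132.4.
Divide by its size: 53776132.4 / 9060 = 5935.555... → 5935.6.

5935.6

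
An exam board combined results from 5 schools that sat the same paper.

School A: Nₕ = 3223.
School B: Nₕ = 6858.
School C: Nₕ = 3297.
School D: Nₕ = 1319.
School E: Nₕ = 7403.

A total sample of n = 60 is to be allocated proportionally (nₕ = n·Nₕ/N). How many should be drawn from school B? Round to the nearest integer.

19

N = 3223 + 6858 + 3297 + 1319 + 7403 = 22100.
n_B = 60·6858/22100 = 18.619... → 19.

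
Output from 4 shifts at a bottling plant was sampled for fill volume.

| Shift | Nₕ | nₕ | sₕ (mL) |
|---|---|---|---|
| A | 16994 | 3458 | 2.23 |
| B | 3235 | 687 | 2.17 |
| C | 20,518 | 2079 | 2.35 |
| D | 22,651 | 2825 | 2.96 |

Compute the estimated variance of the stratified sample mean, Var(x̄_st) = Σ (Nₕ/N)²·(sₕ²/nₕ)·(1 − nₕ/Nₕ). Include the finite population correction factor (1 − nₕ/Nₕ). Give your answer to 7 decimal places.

N = 63398; Wₕ = Nₕ/N.
shift A: (16994/63398)²·2.23²/3458·(1 − 3458/16994) = 0.0000823037
shift B: (3235/63398)²·2.17²/687·(1 − 687/3235) = 0.0000140568
shift C: (20518/63398)²·2.35²/2079·(1 − 2079/20518) = 0.0002500360
shift D: (22651/63398)²·2.96²/2825·(1 − 2825/22651) = 0.0003465264
Sum = 0.0006929229 → 0.0006929.

0.0006929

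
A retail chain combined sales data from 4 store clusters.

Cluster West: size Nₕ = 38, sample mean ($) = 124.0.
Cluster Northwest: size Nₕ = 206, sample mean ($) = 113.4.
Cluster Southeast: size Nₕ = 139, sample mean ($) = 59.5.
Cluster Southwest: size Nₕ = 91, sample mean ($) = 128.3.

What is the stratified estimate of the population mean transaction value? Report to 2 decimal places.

101.30

N = 38 + 206 + 139 + 91 = 474.
Weight each subgroup mean by Nₕ/N and sum.
Σ Nₕx̄ₕ = 38·124.0 + 206·113.4 + 139·59.5 + 91·128.3 = 4712 + 23360.4 + 8270.5 + 11675.3 = 48018.2.
Divide by N: 48018.2 / 474 = 101.3042... → 101.30.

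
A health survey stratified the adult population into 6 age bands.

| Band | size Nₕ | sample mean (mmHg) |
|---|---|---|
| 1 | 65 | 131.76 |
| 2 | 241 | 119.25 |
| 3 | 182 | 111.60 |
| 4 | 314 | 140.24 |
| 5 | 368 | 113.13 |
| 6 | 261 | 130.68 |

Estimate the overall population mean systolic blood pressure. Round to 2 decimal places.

123.96

N = 1431; weights Wₕ = Nₕ/N = (0.0454, 0.1684, 0.1272, 0.2194, 0.2572, 0.1824).
x̄_st = Σ Wₕ·x̄ₕ = 0.0454·131.76 + 0.1684·119.25 + 0.1272·111.60 + 0.2194·140.24 + 0.2572·113.13 + 0.1824·130.68 ≈ 123.9619...
→ 123.96.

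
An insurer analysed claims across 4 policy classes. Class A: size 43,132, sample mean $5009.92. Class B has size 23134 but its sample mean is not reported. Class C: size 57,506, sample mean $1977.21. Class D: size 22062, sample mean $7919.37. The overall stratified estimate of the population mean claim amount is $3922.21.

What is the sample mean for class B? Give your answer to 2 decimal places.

N = 43132 + 23134 + 57506 + 22062 = 145834.
Overall total = μ·N = 3922.21·145834 = 571991573.14.
Subtract the known strata: 43132·5009.92 + 57506·1977.21 + 22062·7919.37 = 504506448.64.
Remaining total for class B: 571991573.14 − 504506448.64 = 67485124.5.
Divide by its size: 67485124.5 / 23134 = 2917.1403... → 2917.14.

2917.14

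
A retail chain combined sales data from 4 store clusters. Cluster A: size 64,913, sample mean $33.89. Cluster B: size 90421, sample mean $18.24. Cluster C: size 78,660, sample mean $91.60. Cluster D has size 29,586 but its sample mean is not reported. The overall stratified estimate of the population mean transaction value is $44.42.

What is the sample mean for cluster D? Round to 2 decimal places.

22.10

Σ Nₕx̄ₕ = N·μ, so 29586·x̄_D = 263580·44.42 − (64913·33.89 + 90421·18.24 + 78660·91.60).
= 11708223.6 − 11054436.61 = 653786.99.
x̄_D = 653786.99 / 29586 = 22.0978... → 22.10.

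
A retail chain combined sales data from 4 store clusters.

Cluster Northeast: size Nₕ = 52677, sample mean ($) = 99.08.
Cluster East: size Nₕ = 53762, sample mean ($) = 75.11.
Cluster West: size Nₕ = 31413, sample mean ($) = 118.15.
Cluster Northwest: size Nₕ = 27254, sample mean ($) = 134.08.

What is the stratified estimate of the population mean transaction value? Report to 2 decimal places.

100.68

x̄_st = (Σ Nₕx̄ₕ) / (Σ Nₕ) = (52677·99.08 + 53762·75.11 + 31413·118.15 + 27254·134.08) / 165106
= 16622963.25 / 165106 = 100.6806... → 100.68.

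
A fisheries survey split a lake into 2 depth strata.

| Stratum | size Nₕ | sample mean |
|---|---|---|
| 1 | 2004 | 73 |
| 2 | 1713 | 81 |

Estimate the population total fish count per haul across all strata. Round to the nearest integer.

285045

1: 2004·73 = 146292
2: 1713·81 = 138753
τ̂ = Σ Nₕx̄ₕ = 285045.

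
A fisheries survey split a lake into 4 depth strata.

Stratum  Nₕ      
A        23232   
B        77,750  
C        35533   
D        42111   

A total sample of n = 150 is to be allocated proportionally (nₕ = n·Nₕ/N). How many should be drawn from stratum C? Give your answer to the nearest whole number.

30

Share of stratum C = 35533/178626 = 0.19892.
Allocate 150 × 0.19892 = 29.839... → 30.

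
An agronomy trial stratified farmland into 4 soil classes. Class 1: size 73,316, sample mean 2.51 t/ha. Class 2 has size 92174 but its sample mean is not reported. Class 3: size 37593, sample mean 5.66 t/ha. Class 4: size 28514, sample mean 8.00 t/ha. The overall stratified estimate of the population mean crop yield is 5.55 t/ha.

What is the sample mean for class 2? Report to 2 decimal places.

N = 73316 + 92174 + 37593 + 28514 = 231597.
Overall total = μ·N = 5.55·231597 = 1285363.35.
Subtract the known strata: 73316·2.51 + 37593·5.66 + 28514·8.00 = 624911.54.
Remaining total for class 2: 1285363.35 − 624911.54 = 660451.81.
Divide by its size: 660451.81 / 92174 = 7.1653... → 7.17.

7.17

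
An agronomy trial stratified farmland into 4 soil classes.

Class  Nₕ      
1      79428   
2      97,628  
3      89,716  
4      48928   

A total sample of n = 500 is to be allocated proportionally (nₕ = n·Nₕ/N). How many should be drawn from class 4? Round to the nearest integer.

Share of class 4 = 48928/315700 = 0.15498.
Allocate 500 × 0.15498 = 77.491... → 77.

77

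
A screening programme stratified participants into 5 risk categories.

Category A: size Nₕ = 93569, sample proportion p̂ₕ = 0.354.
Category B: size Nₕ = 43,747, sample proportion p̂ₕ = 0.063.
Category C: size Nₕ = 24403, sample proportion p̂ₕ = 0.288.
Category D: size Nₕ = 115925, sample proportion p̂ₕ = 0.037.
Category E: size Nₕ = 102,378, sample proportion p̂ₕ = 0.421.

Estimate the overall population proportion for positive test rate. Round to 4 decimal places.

N = 93569 + 43747 + 24403 + 115925 + 102378 = 380022.
Overall proportion = Σ (Nₕ/N)·p̂ₕ.
Σ Nₕp̂ₕ = 33123.426 + 2756.061 + 7028.064 + 4289.225 + 43101.138 = 90297.914.
90297.914 / 380022 = 0.237612... → 0.2376.

0.2376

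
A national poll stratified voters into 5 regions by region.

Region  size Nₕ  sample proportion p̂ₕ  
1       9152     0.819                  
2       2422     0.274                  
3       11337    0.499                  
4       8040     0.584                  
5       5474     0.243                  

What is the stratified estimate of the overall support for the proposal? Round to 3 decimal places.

0.545

N = 9152 + 2422 + 11337 + 8040 + 5474 = 36425.
Overall proportion = Σ (Nₕ/N)·p̂ₕ.
Σ Nₕp̂ₕ = 7495.488 + 663.628 + 5657.163 + 4695.36 + 1330.182 = 19841.821.
19841.821 / 36425 = 0.54473... → 0.545.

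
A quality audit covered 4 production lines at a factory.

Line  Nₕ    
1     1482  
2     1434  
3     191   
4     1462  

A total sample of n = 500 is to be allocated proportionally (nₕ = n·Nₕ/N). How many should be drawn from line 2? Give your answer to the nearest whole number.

Share of line 2 = 1434/4569 = 0.31385.
Allocate 500 × 0.31385 = 156.927... → 157.

157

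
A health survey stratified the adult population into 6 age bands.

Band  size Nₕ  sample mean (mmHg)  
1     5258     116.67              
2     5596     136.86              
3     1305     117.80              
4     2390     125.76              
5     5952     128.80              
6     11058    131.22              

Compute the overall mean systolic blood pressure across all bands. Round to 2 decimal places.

128.37

N = 5258 + 5596 + 1305 + 2390 + 5952 + 11058 = 31559.
Overall mean = Σ (Nₕ/N)·x̄ₕ — weight by population share, not a simple average.
Σ Nₕx̄ₕ = 5258·116.67 + 5596·136.86 + 1305·117.80 + 2390·125.76 + 5952·128.80 + 11058·131.22 = 613450.86 + 765868.56 + 153729 + 300566.4 + 766617.6 + 1451030.76 = 4051263.18.
Divide by N: 4051263.18 / 31559 = 128.3711... → 128.37.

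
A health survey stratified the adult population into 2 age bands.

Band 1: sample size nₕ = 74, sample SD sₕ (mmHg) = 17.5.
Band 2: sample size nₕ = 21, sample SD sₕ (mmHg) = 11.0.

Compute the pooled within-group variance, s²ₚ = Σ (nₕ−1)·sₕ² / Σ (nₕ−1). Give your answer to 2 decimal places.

266.41

1: (74−1)·17.5² = 73·306.25 = 22356.25
2: (21−1)·11.0² = 20·121 = 2420
Numerator = 24776.25; denominator = Σ(nₕ−1) = 93.
s²ₚ = 24776.25/93 = 266.4113... → 266.41.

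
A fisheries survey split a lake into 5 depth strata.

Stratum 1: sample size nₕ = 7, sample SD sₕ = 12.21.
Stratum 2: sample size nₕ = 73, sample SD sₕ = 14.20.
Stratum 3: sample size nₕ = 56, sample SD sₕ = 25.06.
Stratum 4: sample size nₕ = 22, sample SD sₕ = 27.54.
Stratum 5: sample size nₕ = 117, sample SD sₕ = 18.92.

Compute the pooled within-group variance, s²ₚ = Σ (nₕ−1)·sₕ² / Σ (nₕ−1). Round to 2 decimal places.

Degrees of freedom: 6 + 72 + 55 + 21 + 116 = 270.
Σ(nₕ−1)sₕ² = 6·149.0841 + 72·201.64 + 55·628.0036 + 21·758.4516 + 116·357.9664 = 107404.3686.
s²ₚ = 107404.3686 / 270 = 397.7940... → 397.79.

397.79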